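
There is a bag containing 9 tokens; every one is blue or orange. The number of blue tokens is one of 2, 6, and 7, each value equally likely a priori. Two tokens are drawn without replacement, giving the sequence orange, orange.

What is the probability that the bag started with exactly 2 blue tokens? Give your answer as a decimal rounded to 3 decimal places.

0.840

For each hypothesis, P(data | H) works out to: P(data | r = 2) = (7/9)(6/8) = 7/12; P(data | r = 6) = (3/9)(2/8) = 1/12; P(data | r = 7) = (2/9)(1/8) = 1/36.
Weighting by the prior gives 1/3 · 7/12 = 7/36, 1/3 · 1/12 = 1/36, 1/3 · 1/36 = 1/108; summing to 25/108.
Hence P(r = 2 | data) = (7/36) / (25/108) = 21/25.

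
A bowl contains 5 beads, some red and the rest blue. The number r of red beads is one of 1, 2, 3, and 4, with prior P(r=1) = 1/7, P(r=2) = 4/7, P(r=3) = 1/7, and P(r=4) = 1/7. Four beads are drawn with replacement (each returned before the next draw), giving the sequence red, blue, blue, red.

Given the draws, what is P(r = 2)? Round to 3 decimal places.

For each hypothesis, P(data | H) works out to: P(data | r = 1) = (1/5)(4/5)(4/5)(1/5) = 0.0256; P(data | r = 2) = (2/5)(3/5)(3/5)(2/5) = 0.0576; P(data | r = 3) = (3/5)(2/5)(2/5)(3/5) = 0.0576; P(data | r = 4) = (4/5)(1/5)(1/5)(4/5) = 0.0256.
Weighting by the prior gives 1/7 · 0.0256 = 0.0036571, 4/7 · 0.0576 = 0.032914, 1/7 · 0.0576 = 0.0082286, 1/7 · 0.0256 = 0.0036571; with total 0.048457.
So P(r = 2 | data) = (0.032914) / (0.048457) = 0.67925.

0.679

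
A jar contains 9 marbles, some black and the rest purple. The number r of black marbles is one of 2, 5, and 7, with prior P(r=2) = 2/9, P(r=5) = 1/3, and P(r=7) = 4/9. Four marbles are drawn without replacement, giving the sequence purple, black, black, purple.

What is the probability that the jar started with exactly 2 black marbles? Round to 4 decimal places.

Compute the likelihood of the observed sequence for each case: P(data | r = 2) = (7/9)(2/8)(1/7)(6/6) = 1/36; P(data | r = 5) = (4/9)(5/8)(4/7)(3/6) = 5/63; P(data | r = 7) = (2/9)(7/8)(6/7)(1/6) = 1/36.
Weighting by the prior gives 2/9 · 1/36 = 1/162, 1/3 · 5/63 = 5/189, 4/9 · 1/36 = 1/81; summing to 17/378.
So P(r = 2 | data) = (1/162) / (17/378) = 7/51.

0.1373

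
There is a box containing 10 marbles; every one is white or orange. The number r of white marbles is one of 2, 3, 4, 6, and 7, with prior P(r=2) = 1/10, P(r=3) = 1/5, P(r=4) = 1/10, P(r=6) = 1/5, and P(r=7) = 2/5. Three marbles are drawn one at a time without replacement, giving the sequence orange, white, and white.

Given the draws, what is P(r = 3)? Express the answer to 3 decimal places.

0.092

For each hypothesis, P(data | H) works out to: P(data | r = 2) = (8/10)(2/9)(1/8) = 0.022222; P(data | r = 3) = (7/10)(3/9)(2/8) = 0.058333; P(data | r = 4) = (6/10)(4/9)(3/8) = 0.1; P(data | r = 6) = (4/10)(6/9)(5/8) = 0.16667; P(data | r = 7) = (3/10)(7/9)(6/8) = 0.175.
Multiplying each by its prior: 1/10 · 0.022222 = 0.0022222, 1/5 · 0.058333 = 0.011667, 1/10 · 0.1 = 0.01, 1/5 · 0.16667 = 0.033333, 2/5 · 0.175 = 0.07; summing to 0.12722.
By Bayes' rule, P(r = 3 | data) = (0.011667) / (0.12722) = 0.091703.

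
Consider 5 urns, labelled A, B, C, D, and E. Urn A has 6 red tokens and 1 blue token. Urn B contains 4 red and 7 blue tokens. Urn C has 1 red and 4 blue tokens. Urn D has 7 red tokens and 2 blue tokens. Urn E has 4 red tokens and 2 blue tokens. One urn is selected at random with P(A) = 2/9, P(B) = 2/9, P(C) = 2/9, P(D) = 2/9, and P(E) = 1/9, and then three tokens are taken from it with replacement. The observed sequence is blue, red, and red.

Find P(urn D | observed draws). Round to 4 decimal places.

0.3129

The likelihood of the observed sequence under each hypothesis: P(data | urn A) = (1/7)(6/7)(6/7) = 0.10496; P(data | urn B) = (7/11)(4/11)(4/11) = 0.084147; P(data | urn C) = (4/5)(1/5)(1/5) = 0.032; P(data | urn D) = (2/9)(7/9)(7/9) = 0.13443; P(data | urn E) = (2/6)(4/6)(4/6) = 0.14815.
Multiplying each by its prior: 2/9 · 0.10496 = 0.023324, 2/9 · 0.084147 = 0.018699, 2/9 · 0.032 = 0.0071111, 2/9 · 0.13443 = 0.029873, 1/9 · 0.14815 = 0.016461; these sum to 0.095469.
Therefore the posterior P(urn D | data) = (0.029873) / (0.095469) = 0.31291.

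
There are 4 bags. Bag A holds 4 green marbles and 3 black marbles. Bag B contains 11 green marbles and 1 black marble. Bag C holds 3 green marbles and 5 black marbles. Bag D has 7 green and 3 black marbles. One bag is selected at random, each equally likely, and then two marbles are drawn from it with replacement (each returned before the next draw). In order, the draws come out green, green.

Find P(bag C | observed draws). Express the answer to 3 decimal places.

The likelihood of the observed sequence under each hypothesis: P(data | bag A) = (4/7)(4/7) = 0.32653; P(data | bag B) = (11/12)(11/12) = 0.84028; P(data | bag C) = (3/8)(3/8) = 0.14062; P(data | bag D) = (7/10)(7/10) = 0.49.
Multiplying each by its prior: 1/4 · 0.32653 = 0.081633, 1/4 · 0.84028 = 0.21007, 1/4 · 0.14062 = 0.035156, 1/4 · 0.49 = 0.1225; summing to 0.44936.
Therefore the posterior P(bag C | data) = (0.035156) / (0.44936) = 0.078237.

0.078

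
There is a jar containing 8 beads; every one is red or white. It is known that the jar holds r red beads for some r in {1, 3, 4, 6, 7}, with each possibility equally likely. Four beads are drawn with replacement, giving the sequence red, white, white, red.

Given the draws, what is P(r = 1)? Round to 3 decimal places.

For each hypothesis, P(data | H) works out to: P(data | r = 1) = (1/8)(7/8)(7/8)(1/8) = 0.011963; P(data | r = 3) = (3/8)(5/8)(5/8)(3/8) = 0.054932; P(data | r = 4) = (4/8)(4/8)(4/8)(4/8) = 0.0625; P(data | r = 6) = (6/8)(2/8)(2/8)(6/8) = 0.035156; P(data | r = 7) = (7/8)(1/8)(1/8)(7/8) = 0.011963.
Multiplying each by its prior: 1/5 · 0.011963 = 0.0023926, 1/5 · 0.054932 = 0.010986, 1/5 · 0.0625 = 0.0125, 1/5 · 0.035156 = 0.0070313, 1/5 · 0.011963 = 0.0023926; with total 0.035303.
So P(r = 1 | data) = (0.0023926) / (0.035303) = 0.067773.

0.068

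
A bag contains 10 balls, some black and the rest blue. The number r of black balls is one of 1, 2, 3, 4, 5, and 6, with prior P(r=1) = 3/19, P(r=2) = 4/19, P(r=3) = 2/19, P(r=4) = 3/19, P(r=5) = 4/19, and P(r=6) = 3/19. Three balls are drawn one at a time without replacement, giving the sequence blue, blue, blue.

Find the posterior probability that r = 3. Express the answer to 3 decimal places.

The likelihood of the observed sequence under each hypothesis: P(data | r = 1) = (9/10)(8/9)(7/8) = 0.7; P(data | r = 2) = (8/10)(7/9)(6/8) = 0.46667; P(data | r = 3) = (7/10)(6/9)(5/8) = 0.29167; P(data | r = 4) = (6/10)(5/9)(4/8) = 0.16667; P(data | r = 5) = (5/10)(4/9)(3/8) = 0.083333; P(data | r = 6) = (4/10)(3/9)(2/8) = 0.033333.
Weighting by the prior gives 3/19 · 0.7 = 0.11053, 4/19 · 0.46667 = 0.098246, 2/19 · 0.29167 = 0.030702, 3/19 · 0.16667 = 0.026316, 4/19 · 0.083333 = 0.017544, 3/19 · 0.033333 = 0.0052632; these sum to 0.2886.
Therefore the posterior P(r = 3 | data) = (0.030702) / (0.2886) = 0.10638.

0.106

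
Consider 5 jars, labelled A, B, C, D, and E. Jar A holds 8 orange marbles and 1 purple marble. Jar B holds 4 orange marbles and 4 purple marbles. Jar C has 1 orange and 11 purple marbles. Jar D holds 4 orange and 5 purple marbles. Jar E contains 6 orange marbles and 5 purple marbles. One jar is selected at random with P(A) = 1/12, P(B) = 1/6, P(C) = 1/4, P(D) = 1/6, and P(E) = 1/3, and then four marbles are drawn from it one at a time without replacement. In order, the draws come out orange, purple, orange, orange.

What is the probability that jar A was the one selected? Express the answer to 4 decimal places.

0.1828

Under each hypothesis, the probability of the observed sequence is: P(data | jar A) = (8/9)(1/8)(7/7)(6/6) = 1/9; P(data | jar B) = (4/8)(4/7)(3/6)(2/5) = 2/35; P(data | jar C) = (1/12)(11/11)(0/10) = 0; P(data | jar D) = (4/9)(5/8)(3/7)(2/6) = 5/126; P(data | jar E) = (6/11)(5/10)(5/9)(4/8) = 5/66.
Multiplying each by its prior: 1/12 · 1/9 = 1/108, 1/6 · 2/35 = 1/105, 1/4 · 0 = 0, 1/6 · 5/126 = 5/756, 1/3 · 5/66 = 5/198; summing to 39/770.
By Bayes' rule, P(jar A | data) = (1/108) / (39/770) = 385/2106.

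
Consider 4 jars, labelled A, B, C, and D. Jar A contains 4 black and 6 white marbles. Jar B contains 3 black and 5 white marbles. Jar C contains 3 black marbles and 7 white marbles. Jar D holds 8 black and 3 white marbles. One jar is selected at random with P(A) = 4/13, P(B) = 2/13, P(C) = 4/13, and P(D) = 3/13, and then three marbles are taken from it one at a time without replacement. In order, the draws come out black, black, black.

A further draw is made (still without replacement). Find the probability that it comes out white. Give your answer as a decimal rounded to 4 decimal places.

0.4630

For each hypothesis, P(data | H) works out to: P(data | jar A) = (4/10)(3/9)(2/8) = 0.033333; P(data | jar B) = (3/8)(2/7)(1/6) = 0.017857; P(data | jar C) = (3/10)(2/9)(1/8) = 0.0083333; P(data | jar D) = (8/11)(7/10)(6/9) = 0.33939.
Weighting by the prior gives 4/13 · 0.033333 = 0.010256, 2/13 · 0.017857 = 0.0027473, 4/13 · 0.0083333 = 0.0025641, 3/13 · 0.33939 = 0.078322; these sum to 0.093889.
Dividing through by the total gives posterior P(jar A | data) = 0.10924, P(jar B | data) = 0.029261, P(jar C | data) = 0.02731, P(jar D | data) = 0.83419.
Averaging over the posterior, P(white next | data) = (6/7)(0.10924) + (1)(0.029261) + (1)(0.02731) + (3/8)(0.83419) = 0.46303.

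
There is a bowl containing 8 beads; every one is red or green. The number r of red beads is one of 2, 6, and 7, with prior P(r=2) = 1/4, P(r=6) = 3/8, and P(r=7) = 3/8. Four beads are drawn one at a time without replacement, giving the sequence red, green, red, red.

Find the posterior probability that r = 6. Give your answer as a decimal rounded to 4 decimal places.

0.5333

The likelihood of the observed sequence under each hypothesis: P(data | r = 2) = (2/8)(6/7)(1/6)(0/5) = 0; P(data | r = 6) = (6/8)(2/7)(5/6)(4/5) = 1/7; P(data | r = 7) = (7/8)(1/7)(6/6)(5/5) = 1/8.
Weighting by the prior gives 1/4 · 0 = 0, 3/8 · 1/7 = 3/56, 3/8 · 1/8 = 3/64; summing to 45/448.
By Bayes' rule, P(r = 6 | data) = (3/56) / (45/448) = 8/15.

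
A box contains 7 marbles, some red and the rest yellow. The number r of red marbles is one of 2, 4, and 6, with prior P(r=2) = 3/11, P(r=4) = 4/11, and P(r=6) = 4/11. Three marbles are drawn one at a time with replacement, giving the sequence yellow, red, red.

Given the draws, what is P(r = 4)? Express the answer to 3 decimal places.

For each hypothesis, P(data | H) works out to: P(data | r = 2) = (5/7)(2/7)(2/7) = 0.058309; P(data | r = 4) = (3/7)(4/7)(4/7) = 0.13994; P(data | r = 6) = (1/7)(6/7)(6/7) = 0.10496.
Weighting by the prior gives 3/11 · 0.058309 = 0.015902, 4/11 · 0.13994 = 0.050888, 4/11 · 0.10496 = 0.038166; summing to 0.10496.
Hence P(r = 4 | data) = (0.050888) / (0.10496) = 0.48485.

0.485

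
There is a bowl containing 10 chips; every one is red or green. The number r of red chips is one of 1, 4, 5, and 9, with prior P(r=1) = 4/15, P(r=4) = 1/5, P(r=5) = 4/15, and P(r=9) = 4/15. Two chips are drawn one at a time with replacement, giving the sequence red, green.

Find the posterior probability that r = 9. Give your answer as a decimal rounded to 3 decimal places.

0.148

For each hypothesis, P(data | H) works out to: P(data | r = 1) = (1/10)(9/10) = 9/100; P(data | r = 4) = (4/10)(6/10) = 6/25; P(data | r = 5) = (5/10)(5/10) = 1/4; P(data | r = 9) = (9/10)(1/10) = 9/100.
The prior-weighted likelihoods are 4/15 · 9/100 = 3/125, 1/5 · 6/25 = 6/125, 4/15 · 1/4 = 1/15, 4/15 · 9/100 = 3/125; with total 61/375.
By Bayes' rule, P(r = 9 | data) = (3/125) / (61/375) = 9/61.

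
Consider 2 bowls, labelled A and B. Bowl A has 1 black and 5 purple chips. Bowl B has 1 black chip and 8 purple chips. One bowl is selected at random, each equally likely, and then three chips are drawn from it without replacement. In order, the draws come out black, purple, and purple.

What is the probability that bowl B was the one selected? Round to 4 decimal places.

Under each hypothesis, the probability of the observed sequence is: P(data | bowl A) = (1/6)(5/5)(4/4) = 1/6; P(data | bowl B) = (1/9)(8/8)(7/7) = 1/9.
The prior-weighted likelihoods are 1/2 · 1/6 = 1/12, 1/2 · 1/9 = 1/18; summing to 5/36.
Hence P(bowl B | data) = (1/18) / (5/36) = 2/5.

0.4000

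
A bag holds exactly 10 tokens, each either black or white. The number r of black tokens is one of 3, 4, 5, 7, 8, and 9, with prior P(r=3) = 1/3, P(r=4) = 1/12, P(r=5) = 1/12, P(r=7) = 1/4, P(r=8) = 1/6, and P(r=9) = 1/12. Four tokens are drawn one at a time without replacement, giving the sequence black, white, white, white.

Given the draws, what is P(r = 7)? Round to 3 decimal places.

0.037

Under each hypothesis, the probability of the observed sequence is: P(data | r = 3) = (3/10)(7/9)(6/8)(5/7) = 0.125; P(data | r = 4) = (4/10)(6/9)(5/8)(4/7) = 0.095238; P(data | r = 5) = (5/10)(5/9)(4/8)(3/7) = 0.059524; P(data | r = 7) = (7/10)(3/9)(2/8)(1/7) = 0.0083333; P(data | r = 8) = (8/10)(2/9)(1/8)(0/7) = 0; P(data | r = 9) = (9/10)(1/9)(0/8) = 0.
Multiplying each by its prior: 1/3 · 0.125 = 0.041667, 1/12 · 0.095238 = 0.0079365, 1/12 · 0.059524 = 0.0049603, 1/4 · 0.0083333 = 0.0020833, 1/6 · 0 = 0, 1/12 · 0 = 0; with total 0.056647.
So P(r = 7 | data) = (0.0020833) / (0.056647) = 0.036778.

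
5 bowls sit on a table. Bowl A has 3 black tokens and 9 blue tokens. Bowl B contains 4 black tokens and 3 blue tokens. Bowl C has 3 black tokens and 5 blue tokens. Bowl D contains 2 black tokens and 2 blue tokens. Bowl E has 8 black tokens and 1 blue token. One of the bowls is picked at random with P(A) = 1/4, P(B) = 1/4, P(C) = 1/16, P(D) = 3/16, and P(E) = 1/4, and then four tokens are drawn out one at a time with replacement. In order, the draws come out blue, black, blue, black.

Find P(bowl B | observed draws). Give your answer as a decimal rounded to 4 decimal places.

0.3624

Compute the likelihood of the observed sequence for each case: P(data | bowl A) = (9/12)(3/12)(9/12)(3/12) = 0.035156; P(data | bowl B) = (3/7)(4/7)(3/7)(4/7) = 0.059975; P(data | bowl C) = (5/8)(3/8)(5/8)(3/8) = 0.054932; P(data | bowl D) = (2/4)(2/4)(2/4)(2/4) = 0.0625; P(data | bowl E) = (1/9)(8/9)(1/9)(8/9) = 0.0097546.
The prior-weighted likelihoods are 1/4 · 0.035156 = 0.0087891, 1/4 · 0.059975 = 0.014994, 1/16 · 0.054932 = 0.0034332, 3/16 · 0.0625 = 0.011719, 1/4 · 0.0097546 = 0.0024387; these sum to 0.041373.
Therefore the posterior P(bowl B | data) = (0.014994) / (0.041373) = 0.3624.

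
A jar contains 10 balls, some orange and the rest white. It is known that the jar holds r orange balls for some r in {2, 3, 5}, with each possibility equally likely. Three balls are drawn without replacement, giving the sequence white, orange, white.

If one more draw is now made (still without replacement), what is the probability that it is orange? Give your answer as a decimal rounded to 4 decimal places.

Under each hypothesis, the probability of the observed sequence is: P(data | r = 2) = (8/10)(2/9)(7/8) = 0.15556; P(data | r = 3) = (7/10)(3/9)(6/8) = 0.175; P(data | r = 5) = (5/10)(5/9)(4/8) = 0.13889.
The prior-weighted likelihoods are 1/3 · 0.15556 = 0.051852, 1/3 · 0.175 = 0.058333, 1/3 · 0.13889 = 0.046296; these sum to 0.15648.
Normalising, the posterior is P(r = 2 | data) = 0.33136, P(r = 3 | data) = 0.37278, P(r = 5 | data) = 0.29586.
Averaging over the posterior, P(orange next | data) = (1/7)(0.33136) + (2/7)(0.37278) + (4/7)(0.29586) = 0.32291.

0.3229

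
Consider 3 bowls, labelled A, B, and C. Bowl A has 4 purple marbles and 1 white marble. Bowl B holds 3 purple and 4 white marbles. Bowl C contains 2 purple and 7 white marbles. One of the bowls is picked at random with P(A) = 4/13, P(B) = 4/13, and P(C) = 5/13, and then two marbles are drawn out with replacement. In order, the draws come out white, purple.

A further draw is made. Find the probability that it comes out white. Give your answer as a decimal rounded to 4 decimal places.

Under each hypothesis, the probability of the observed sequence is: P(data | bowl A) = (1/5)(4/5) = 0.16; P(data | bowl B) = (4/7)(3/7) = 0.2449; P(data | bowl C) = (7/9)(2/9) = 0.17284.
The prior-weighted likelihoods are 4/13 · 0.16 = 0.049231, 4/13 · 0.2449 = 0.075353, 5/13 · 0.17284 = 0.066477; these sum to 0.19106.
Dividing through by the total gives posterior P(bowl A | data) = 0.25767, P(bowl B | data) = 0.39439, P(bowl C | data) = 0.34794.
Averaging over the posterior, P(white next | data) = (1/5)(0.25767) + (4/7)(0.39439) + (7/9)(0.34794) = 0.54752.

0.5475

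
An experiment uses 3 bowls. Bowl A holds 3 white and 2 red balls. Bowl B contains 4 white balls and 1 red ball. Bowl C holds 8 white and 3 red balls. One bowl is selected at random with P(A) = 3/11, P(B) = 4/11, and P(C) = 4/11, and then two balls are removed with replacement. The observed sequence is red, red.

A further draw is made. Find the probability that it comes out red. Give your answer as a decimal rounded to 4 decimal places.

Compute the likelihood of the observed sequence for each case: P(data | bowl A) = (2/5)(2/5) = 0.16; P(data | bowl B) = (1/5)(1/5) = 0.04; P(data | bowl C) = (3/11)(3/11) = 0.07438.
Weighting by the prior gives 3/11 · 0.16 = 0.043636, 4/11 · 0.04 = 0.014545, 4/11 · 0.07438 = 0.027047; summing to 0.085229.
Dividing through by the total gives posterior P(bowl A | data) = 0.51199, P(bowl B | data) = 0.17066, P(bowl C | data) = 0.31735.
Averaging over the posterior, P(red next | data) = (2/5)(0.51199) + (1/5)(0.17066) + (3/11)(0.31735) = 0.32548.

0.3255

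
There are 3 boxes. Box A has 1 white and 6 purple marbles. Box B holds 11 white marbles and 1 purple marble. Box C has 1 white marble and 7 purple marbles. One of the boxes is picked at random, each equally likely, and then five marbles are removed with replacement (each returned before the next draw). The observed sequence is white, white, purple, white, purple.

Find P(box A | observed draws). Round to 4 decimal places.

0.2384

Compute the likelihood of the observed sequence for each case: P(data | box A) = (1/7)(1/7)(6/7)(1/7)(6/7) = 0.002142; P(data | box B) = (11/12)(11/12)(1/12)(11/12)(1/12) = 0.005349; P(data | box C) = (1/8)(1/8)(7/8)(1/8)(7/8) = 0.0014954.
Multiplying each by its prior: 1/3 · 0.002142 = 0.00071399, 1/3 · 0.005349 = 0.001783, 1/3 · 0.0014954 = 0.00049845; summing to 0.0029954.
By Bayes' rule, P(box A | data) = (0.00071399) / (0.0029954) = 0.23836.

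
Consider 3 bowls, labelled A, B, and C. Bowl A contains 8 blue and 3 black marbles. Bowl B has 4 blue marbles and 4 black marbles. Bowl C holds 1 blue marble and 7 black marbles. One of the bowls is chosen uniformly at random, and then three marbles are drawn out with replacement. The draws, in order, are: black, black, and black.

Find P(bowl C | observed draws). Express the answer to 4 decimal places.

Compute the likelihood of the observed sequence for each case: P(data | bowl A) = (3/11)(3/11)(3/11) = 0.020285; P(data | bowl B) = (4/8)(4/8)(4/8) = 0.125; P(data | bowl C) = (7/8)(7/8)(7/8) = 0.66992.
Weighting by the prior gives 1/3 · 0.020285 = 0.0067618, 1/3 · 0.125 = 0.041667, 1/3 · 0.66992 = 0.22331; summing to 0.27174.
Hence P(bowl C | data) = (0.22331) / (0.27174) = 0.82178.

0.8218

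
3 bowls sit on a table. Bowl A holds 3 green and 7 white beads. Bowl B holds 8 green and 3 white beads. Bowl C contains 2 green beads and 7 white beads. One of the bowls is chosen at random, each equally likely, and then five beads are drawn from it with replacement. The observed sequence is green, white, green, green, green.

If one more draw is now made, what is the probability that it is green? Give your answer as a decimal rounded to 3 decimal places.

0.687

Under each hypothesis, the probability of the observed sequence is: P(data | bowl A) = (3/10)(7/10)(3/10)(3/10)(3/10) = 0.00567; P(data | bowl B) = (8/11)(3/11)(8/11)(8/11)(8/11) = 0.076299; P(data | bowl C) = (2/9)(7/9)(2/9)(2/9)(2/9) = 0.0018967.
Weighting by the prior gives 1/3 · 0.00567 = 0.00189, 1/3 · 0.076299 = 0.025433, 1/3 · 0.0018967 = 0.00063224; these sum to 0.027955.
The posterior is then P(bowl A | data) = 0.067608, P(bowl B | data) = 0.90978, P(bowl C | data) = 0.022616.
The predictive probability is P(green next | data) = (3/10)(0.067608) + (8/11)(0.90978) + (2/9)(0.022616) = 0.68696.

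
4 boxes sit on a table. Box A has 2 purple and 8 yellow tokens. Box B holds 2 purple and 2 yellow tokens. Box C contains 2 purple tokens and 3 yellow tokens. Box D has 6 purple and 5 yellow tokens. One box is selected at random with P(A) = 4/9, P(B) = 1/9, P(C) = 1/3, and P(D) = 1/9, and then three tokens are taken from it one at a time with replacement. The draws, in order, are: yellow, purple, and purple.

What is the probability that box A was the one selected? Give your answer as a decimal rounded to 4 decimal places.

0.1893

For each hypothesis, P(data | H) works out to: P(data | box A) = (8/10)(2/10)(2/10) = 0.032; P(data | box B) = (2/4)(2/4)(2/4) = 0.125; P(data | box C) = (3/5)(2/5)(2/5) = 0.096; P(data | box D) = (5/11)(6/11)(6/11) = 0.13524.
Weighting by the prior gives 4/9 · 0.032 = 0.014222, 1/9 · 0.125 = 0.013889, 1/3 · 0.096 = 0.032, 1/9 · 0.13524 = 0.015026; with total 0.075137.
So P(box A | data) = (0.014222) / (0.075137) = 0.18928.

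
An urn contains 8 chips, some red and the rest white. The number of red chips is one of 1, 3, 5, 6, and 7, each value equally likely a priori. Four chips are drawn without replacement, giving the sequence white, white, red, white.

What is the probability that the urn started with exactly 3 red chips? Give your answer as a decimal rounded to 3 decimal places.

Compute the likelihood of the observed sequence for each case: P(data | r = 1) = (7/8)(6/7)(1/6)(5/5) = 1/8; P(data | r = 3) = (5/8)(4/7)(3/6)(3/5) = 3/28; P(data | r = 5) = (3/8)(2/7)(5/6)(1/5) = 1/56; P(data | r = 6) = (2/8)(1/7)(6/6)(0/5) = 0; P(data | r = 7) = (1/8)(0/7) = 0.
Multiplying each by its prior: 1/5 · 1/8 = 1/40, 1/5 · 3/28 = 3/140, 1/5 · 1/56 = 1/280, 1/5 · 0 = 0, 1/5 · 0 = 0; summing to 1/20.
So P(r = 3 | data) = (3/140) / (1/20) = 3/7.

0.429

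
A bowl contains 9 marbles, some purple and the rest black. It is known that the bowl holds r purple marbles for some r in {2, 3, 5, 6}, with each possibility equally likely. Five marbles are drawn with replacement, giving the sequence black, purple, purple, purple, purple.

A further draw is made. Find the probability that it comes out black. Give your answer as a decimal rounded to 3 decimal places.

Under each hypothesis, the probability of the observed sequence is: P(data | r = 2) = (7/9)(2/9)(2/9)(2/9)(2/9) = 0.0018967; P(data | r = 3) = (6/9)(3/9)(3/9)(3/9)(3/9) = 0.0082305; P(data | r = 5) = (4/9)(5/9)(5/9)(5/9)(5/9) = 0.042338; P(data | r = 6) = (3/9)(6/9)(6/9)(6/9)(6/9) = 0.065844.
The prior-weighted likelihoods are 1/4 · 0.0018967 = 0.00047418, 1/4 · 0.0082305 = 0.0020576, 1/4 · 0.042338 = 0.010584, 1/4 · 0.065844 = 0.016461; with total 0.029577.
Dividing through by the total gives posterior P(r = 2 | data) = 0.016032, P(r = 3 | data) = 0.069568, P(r = 5 | data) = 0.35786, P(r = 6 | data) = 0.55654.
So P(black next | data) = Σ P(black next | H) P(H | data) = (7/9)(0.016032) + (2/3)(0.069568) + (4/9)(0.35786) + (1/3)(0.55654) = 0.40341.

0.403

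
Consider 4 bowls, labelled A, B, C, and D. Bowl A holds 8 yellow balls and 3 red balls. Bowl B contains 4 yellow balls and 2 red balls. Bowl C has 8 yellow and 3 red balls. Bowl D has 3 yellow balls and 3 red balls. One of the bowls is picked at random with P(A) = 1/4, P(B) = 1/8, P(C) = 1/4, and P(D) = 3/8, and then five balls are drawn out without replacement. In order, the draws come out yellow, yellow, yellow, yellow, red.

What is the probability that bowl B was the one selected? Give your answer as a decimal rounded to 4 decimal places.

0.1549

Under each hypothesis, the probability of the observed sequence is: P(data | bowl A) = (8/11)(7/10)(6/9)(5/8)(3/7) = 0.090909; P(data | bowl B) = (4/6)(3/5)(2/4)(1/3)(2/2) = 0.066667; P(data | bowl C) = (8/11)(7/10)(6/9)(5/8)(3/7) = 0.090909; P(data | bowl D) = (3/6)(2/5)(1/4)(0/3) = 0.
Weighting by the prior gives 1/4 · 0.090909 = 0.022727, 1/8 · 0.066667 = 0.0083333, 1/4 · 0.090909 = 0.022727, 3/8 · 0 = 0; with total 0.053788.
Hence P(bowl B | data) = (0.0083333) / (0.053788) = 0.15493.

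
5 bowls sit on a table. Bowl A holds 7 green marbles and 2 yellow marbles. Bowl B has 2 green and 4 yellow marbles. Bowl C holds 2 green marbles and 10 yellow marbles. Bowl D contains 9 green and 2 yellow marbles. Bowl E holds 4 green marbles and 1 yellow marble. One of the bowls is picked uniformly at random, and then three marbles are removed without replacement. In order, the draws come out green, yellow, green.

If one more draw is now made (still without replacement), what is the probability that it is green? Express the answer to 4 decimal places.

0.7849

For each hypothesis, P(data | H) works out to: P(data | bowl A) = (7/9)(2/8)(6/7) = 1/6; P(data | bowl B) = (2/6)(4/5)(1/4) = 1/15; P(data | bowl C) = (2/12)(10/11)(1/10) = 1/66; P(data | bowl D) = (9/11)(2/10)(8/9) = 8/55; P(data | bowl E) = (4/5)(1/4)(3/3) = 1/5.
The prior-weighted likelihoods are 1/5 · 1/6 = 1/30, 1/5 · 1/15 = 1/75, 1/5 · 1/66 = 1/330, 1/5 · 8/55 = 8/275, 1/5 · 1/5 = 1/25; with total 98/825.
Dividing through by the total gives posterior P(bowl A | data) = 0.28061, P(bowl B | data) = 0.11224, P(bowl C | data) = 0.02551, P(bowl D | data) = 0.2449, P(bowl E | data) = 0.33673.
So P(green next | data) = Σ P(green next | H) P(H | data) = (5/6)(0.28061) + (0)(0.11224) + (0)(0.02551) + (7/8)(0.2449) + (1)(0.33673) = 0.78486.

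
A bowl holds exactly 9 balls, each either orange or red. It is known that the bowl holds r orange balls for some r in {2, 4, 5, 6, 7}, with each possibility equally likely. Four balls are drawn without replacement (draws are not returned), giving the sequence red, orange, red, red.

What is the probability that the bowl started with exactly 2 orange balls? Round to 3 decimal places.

0.515

Compute the likelihood of the observed sequence for each case: P(data | r = 2) = (7/9)(2/8)(6/7)(5/6) = 5/36; P(data | r = 4) = (5/9)(4/8)(4/7)(3/6) = 5/63; P(data | r = 5) = (4/9)(5/8)(3/7)(2/6) = 5/126; P(data | r = 6) = (3/9)(6/8)(2/7)(1/6) = 1/84; P(data | r = 7) = (2/9)(7/8)(1/7)(0/6) = 0.
Weighting by the prior gives 1/5 · 5/36 = 1/36, 1/5 · 5/63 = 1/63, 1/5 · 5/126 = 1/126, 1/5 · 1/84 = 1/420, 1/5 · 0 = 0; with total 17/315.
Therefore the posterior P(r = 2 | data) = (1/36) / (17/315) = 35/68.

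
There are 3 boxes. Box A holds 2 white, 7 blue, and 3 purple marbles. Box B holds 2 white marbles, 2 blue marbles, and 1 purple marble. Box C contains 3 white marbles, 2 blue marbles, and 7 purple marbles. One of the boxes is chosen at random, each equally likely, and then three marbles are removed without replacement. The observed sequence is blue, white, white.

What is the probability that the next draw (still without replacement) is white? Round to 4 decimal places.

Compute the likelihood of the observed sequence for each case: P(data | box A) = (7/12)(2/11)(1/10) = 0.010606; P(data | box B) = (2/5)(2/4)(1/3) = 0.066667; P(data | box C) = (2/12)(3/11)(2/10) = 0.0090909.
The prior-weighted likelihoods are 1/3 · 0.010606 = 0.0035354, 1/3 · 0.066667 = 0.022222, 1/3 · 0.0090909 = 0.0030303; with total 0.028788.
Normalising, the posterior is P(box A | data) = 0.12281, P(box B | data) = 0.77193, P(box C | data) = 0.10526.
Averaging over the posterior, P(white next | data) = (0)(0.12281) + (0)(0.77193) + (1/9)(0.10526) = 0.011696.

0.0117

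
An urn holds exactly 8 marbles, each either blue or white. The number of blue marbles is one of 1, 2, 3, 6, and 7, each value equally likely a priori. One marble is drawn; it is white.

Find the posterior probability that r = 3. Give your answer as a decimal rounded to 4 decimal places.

Under each hypothesis, the probability of this draw is: P(data | r = 1) = (7/8) = 7/8; P(data | r = 2) = (6/8) = 3/4; P(data | r = 3) = (5/8) = 5/8; P(data | r = 6) = (2/8) = 1/4; P(data | r = 7) = (1/8) = 1/8.
Weighting by the prior gives 1/5 · 7/8 = 7/40, 1/5 · 3/4 = 3/20, 1/5 · 5/8 = 1/8, 1/5 · 1/4 = 1/20, 1/5 · 1/8 = 1/40; these sum to 21/40.
By Bayes' rule, P(r = 3 | data) = (1/8) / (21/40) = 5/21.

0.2381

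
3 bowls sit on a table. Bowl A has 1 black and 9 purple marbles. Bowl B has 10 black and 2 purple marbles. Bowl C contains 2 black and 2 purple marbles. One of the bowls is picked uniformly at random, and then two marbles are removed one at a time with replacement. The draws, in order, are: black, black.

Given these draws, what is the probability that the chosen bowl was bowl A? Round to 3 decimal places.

Under each hypothesis, the probability of the observed sequence is: P(data | bowl A) = (1/10)(1/10) = 0.01; P(data | bowl B) = (10/12)(10/12) = 0.69444; P(data | bowl C) = (2/4)(2/4) = 0.25.
Multiplying each by its prior: 1/3 · 0.01 = 0.0033333, 1/3 · 0.69444 = 0.23148, 1/3 · 0.25 = 0.083333; these sum to 0.31815.
Therefore the posterior P(bowl A | data) = (0.0033333) / (0.31815) = 0.010477.

0.010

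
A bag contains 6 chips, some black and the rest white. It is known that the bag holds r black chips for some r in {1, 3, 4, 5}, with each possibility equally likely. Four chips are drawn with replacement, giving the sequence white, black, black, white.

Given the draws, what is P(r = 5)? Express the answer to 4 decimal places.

0.1282

Compute the likelihood of the observed sequence for each case: P(data | r = 1) = (5/6)(1/6)(1/6)(5/6) = 0.01929; P(data | r = 3) = (3/6)(3/6)(3/6)(3/6) = 0.0625; P(data | r = 4) = (2/6)(4/6)(4/6)(2/6) = 0.049383; P(data | r = 5) = (1/6)(5/6)(5/6)(1/6) = 0.01929.
The prior-weighted likelihoods are 1/4 · 0.01929 = 0.0048225, 1/4 · 0.0625 = 0.015625, 1/4 · 0.049383 = 0.012346, 1/4 · 0.01929 = 0.0048225; with total 0.037616.
By Bayes' rule, P(r = 5 | data) = (0.0048225) / (0.037616) = 0.12821.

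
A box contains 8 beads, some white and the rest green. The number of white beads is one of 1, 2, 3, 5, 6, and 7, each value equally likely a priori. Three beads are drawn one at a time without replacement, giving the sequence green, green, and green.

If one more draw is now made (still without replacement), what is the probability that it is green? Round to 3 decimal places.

The likelihood of the observed sequence under each hypothesis: P(data | r = 1) = (7/8)(6/7)(5/6) = 5/8; P(data | r = 2) = (6/8)(5/7)(4/6) = 5/14; P(data | r = 3) = (5/8)(4/7)(3/6) = 5/28; P(data | r = 5) = (3/8)(2/7)(1/6) = 1/56; P(data | r = 6) = (2/8)(1/7)(0/6) = 0; P(data | r = 7) = (1/8)(0/7) = 0.
Multiplying each by its prior: 1/6 · 5/8 = 5/48, 1/6 · 5/14 = 5/84, 1/6 · 5/28 = 5/168, 1/6 · 1/56 = 1/336, 1/6 · 0 = 0, 1/6 · 0 = 0; these sum to 11/56.
The posterior is then P(r = 1 | data) = 35/66, P(r = 2 | data) = 10/33, P(r = 3 | data) = 5/33, P(r = 5 | data) = 1/66, P(r = 6 | data) = 0, P(r = 7 | data) = 0.
So P(green next | data) = Σ P(green next | H) P(H | data) = (4/5)(35/66) + (3/5)(10/33) + (2/5)(5/33) + (0)(1/66) = 2/3.

0.667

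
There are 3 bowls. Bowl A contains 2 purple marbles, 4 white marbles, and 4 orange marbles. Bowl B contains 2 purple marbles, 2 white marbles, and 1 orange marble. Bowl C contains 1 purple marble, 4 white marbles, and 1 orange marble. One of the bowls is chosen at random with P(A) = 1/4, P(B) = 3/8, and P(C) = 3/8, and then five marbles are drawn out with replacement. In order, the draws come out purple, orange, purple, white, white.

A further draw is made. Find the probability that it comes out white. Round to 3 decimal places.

For each hypothesis, P(data | H) works out to: P(data | bowl A) = (2/10)(4/10)(2/10)(4/10)(4/10) = 0.00256; P(data | bowl B) = (2/5)(1/5)(2/5)(2/5)(2/5) = 0.00512; P(data | bowl C) = (1/6)(1/6)(1/6)(4/6)(4/6) = 0.0020576.
Weighting by the prior gives 1/4 · 0.00256 = 0.00064, 3/8 · 0.00512 = 0.00192, 3/8 · 0.0020576 = 0.0007716; these sum to 0.0033316.
Normalising, the posterior is P(bowl A | data) = 0.1921, P(bowl B | data) = 0.5763, P(bowl C | data) = 0.2316.
Averaging over the posterior, P(white next | data) = (2/5)(0.1921) + (2/5)(0.5763) + (2/3)(0.2316) = 0.46176.

0.462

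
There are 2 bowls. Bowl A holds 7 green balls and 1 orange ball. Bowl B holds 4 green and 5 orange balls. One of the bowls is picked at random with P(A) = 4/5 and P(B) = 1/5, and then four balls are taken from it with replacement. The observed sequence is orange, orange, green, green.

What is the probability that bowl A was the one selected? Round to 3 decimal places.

Compute the likelihood of the observed sequence for each case: P(data | bowl A) = (1/8)(1/8)(7/8)(7/8) = 0.011963; P(data | bowl B) = (5/9)(5/9)(4/9)(4/9) = 0.060966.
The prior-weighted likelihoods are 4/5 · 0.011963 = 0.0095703, 1/5 · 0.060966 = 0.012193; with total 0.021764.
Therefore the posterior P(bowl A | data) = (0.0095703) / (0.021764) = 0.43974.

0.440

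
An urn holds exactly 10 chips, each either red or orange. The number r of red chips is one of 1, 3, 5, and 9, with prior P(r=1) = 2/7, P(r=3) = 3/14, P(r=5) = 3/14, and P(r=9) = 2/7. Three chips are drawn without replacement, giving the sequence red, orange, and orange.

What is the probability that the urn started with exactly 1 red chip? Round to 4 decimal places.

For each hypothesis, P(data | H) works out to: P(data | r = 1) = (1/10)(9/9)(8/8) = 1/10; P(data | r = 3) = (3/10)(7/9)(6/8) = 7/40; P(data | r = 5) = (5/10)(5/9)(4/8) = 5/36; P(data | r = 9) = (9/10)(1/9)(0/8) = 0.
Weighting by the prior gives 2/7 · 1/10 = 1/35, 3/14 · 7/40 = 3/80, 3/14 · 5/36 = 5/168, 2/7 · 0 = 0; summing to 23/240.
So P(r = 1 | data) = (1/35) / (23/240) = 48/161.

0.2981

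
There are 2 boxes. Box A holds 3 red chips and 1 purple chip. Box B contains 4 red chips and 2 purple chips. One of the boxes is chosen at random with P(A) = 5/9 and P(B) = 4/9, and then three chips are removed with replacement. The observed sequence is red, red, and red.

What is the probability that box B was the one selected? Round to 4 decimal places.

Compute the likelihood of the observed sequence for each case: P(data | box A) = (3/4)(3/4)(3/4) = 0.42188; P(data | box B) = (4/6)(4/6)(4/6) = 0.2963.
Multiplying each by its prior: 5/9 · 0.42188 = 0.23438, 4/9 · 0.2963 = 0.13169; these sum to 0.36606.
Hence P(box B | data) = (0.13169) / (0.36606) = 0.35974.

0.3597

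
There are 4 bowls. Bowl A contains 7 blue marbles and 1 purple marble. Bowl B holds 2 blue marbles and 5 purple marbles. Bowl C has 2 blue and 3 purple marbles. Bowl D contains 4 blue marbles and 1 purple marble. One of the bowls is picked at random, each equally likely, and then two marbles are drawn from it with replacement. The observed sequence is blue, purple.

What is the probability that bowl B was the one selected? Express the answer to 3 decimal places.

0.286

Under each hypothesis, the probability of the observed sequence is: P(data | bowl A) = (7/8)(1/8) = 0.10938; P(data | bowl B) = (2/7)(5/7) = 0.20408; P(data | bowl C) = (2/5)(3/5) = 0.24; P(data | bowl D) = (4/5)(1/5) = 0.16.
Multiplying each by its prior: 1/4 · 0.10938 = 0.027344, 1/4 · 0.20408 = 0.05102, 1/4 · 0.24 = 0.06, 1/4 · 0.16 = 0.04; these sum to 0.17836.
Hence P(bowl B | data) = (0.05102) / (0.17836) = 0.28605.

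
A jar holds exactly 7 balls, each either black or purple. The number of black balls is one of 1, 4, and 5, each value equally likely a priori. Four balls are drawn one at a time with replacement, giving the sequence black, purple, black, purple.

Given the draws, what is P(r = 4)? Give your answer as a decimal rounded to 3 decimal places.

0.514

The likelihood of the observed sequence under each hypothesis: P(data | r = 1) = (1/7)(6/7)(1/7)(6/7) = 0.014994; P(data | r = 4) = (4/7)(3/7)(4/7)(3/7) = 0.059975; P(data | r = 5) = (5/7)(2/7)(5/7)(2/7) = 0.041649.
The prior-weighted likelihoods are 1/3 · 0.014994 = 0.0049979, 1/3 · 0.059975 = 0.019992, 1/3 · 0.041649 = 0.013883; these sum to 0.038873.
By Bayes' rule, P(r = 4 | data) = (0.019992) / (0.038873) = 0.51429.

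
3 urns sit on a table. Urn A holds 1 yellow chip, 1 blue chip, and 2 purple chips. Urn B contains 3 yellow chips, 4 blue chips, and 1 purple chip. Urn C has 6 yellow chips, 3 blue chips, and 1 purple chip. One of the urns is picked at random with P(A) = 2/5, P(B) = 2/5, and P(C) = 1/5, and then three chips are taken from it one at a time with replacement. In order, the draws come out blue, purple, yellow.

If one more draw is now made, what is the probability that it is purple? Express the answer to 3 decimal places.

0.305

For each hypothesis, P(data | H) works out to: P(data | urn A) = (1/4)(2/4)(1/4) = 0.03125; P(data | urn B) = (4/8)(1/8)(3/8) = 0.023438; P(data | urn C) = (3/10)(1/10)(6/10) = 0.018.
Weighting by the prior gives 2/5 · 0.03125 = 0.0125, 2/5 · 0.023438 = 0.009375, 1/5 · 0.018 = 0.0036; with total 0.025475.
The posterior is then P(urn A | data) = 0.49068, P(urn B | data) = 0.36801, P(urn C | data) = 0.14132.
The predictive probability is P(purple next | data) = (1/2)(0.49068) + (1/8)(0.36801) + (1/10)(0.14132) = 0.30547.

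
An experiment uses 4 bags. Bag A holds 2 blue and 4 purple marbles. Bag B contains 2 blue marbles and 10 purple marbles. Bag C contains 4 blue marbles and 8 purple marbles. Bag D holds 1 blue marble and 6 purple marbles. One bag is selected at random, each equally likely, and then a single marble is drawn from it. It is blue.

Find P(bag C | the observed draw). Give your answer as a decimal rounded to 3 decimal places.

Compute the likelihood of this draw for each case: P(data | bag A) = (2/6) = 1/3; P(data | bag B) = (2/12) = 1/6; P(data | bag C) = (4/12) = 1/3; P(data | bag D) = (1/7) = 1/7.
Multiplying each by its prior: 1/4 · 1/3 = 1/12, 1/4 · 1/6 = 1/24, 1/4 · 1/3 = 1/12, 1/4 · 1/7 = 1/28; summing to 41/168.
So P(bag C | data) = (1/12) / (41/168) = 14/41.

0.341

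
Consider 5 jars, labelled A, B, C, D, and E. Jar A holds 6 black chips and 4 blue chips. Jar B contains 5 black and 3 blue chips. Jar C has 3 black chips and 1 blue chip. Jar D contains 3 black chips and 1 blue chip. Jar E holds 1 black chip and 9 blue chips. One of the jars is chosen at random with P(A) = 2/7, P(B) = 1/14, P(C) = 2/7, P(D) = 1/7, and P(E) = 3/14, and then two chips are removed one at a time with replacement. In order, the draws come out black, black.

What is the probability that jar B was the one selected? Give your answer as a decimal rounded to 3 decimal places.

0.075

For each hypothesis, P(data | H) works out to: P(data | jar A) = (6/10)(6/10) = 0.36; P(data | jar B) = (5/8)(5/8) = 0.39062; P(data | jar C) = (3/4)(3/4) = 0.5625; P(data | jar D) = (3/4)(3/4) = 0.5625; P(data | jar E) = (1/10)(1/10) = 0.01.
The prior-weighted likelihoods are 2/7 · 0.36 = 0.10286, 1/14 · 0.39062 = 0.027902, 2/7 · 0.5625 = 0.16071, 1/7 · 0.5625 = 0.080357, 3/14 · 0.01 = 0.0021429; these sum to 0.37397.
Hence P(jar B | data) = (0.027902) / (0.37397) = 0.074609.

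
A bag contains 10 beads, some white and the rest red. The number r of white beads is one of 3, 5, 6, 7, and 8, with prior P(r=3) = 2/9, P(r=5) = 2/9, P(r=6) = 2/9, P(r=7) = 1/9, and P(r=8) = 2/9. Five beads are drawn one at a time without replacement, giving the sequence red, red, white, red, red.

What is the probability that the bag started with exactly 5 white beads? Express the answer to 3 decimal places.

0.184

The likelihood of the observed sequence under each hypothesis: P(data | r = 3) = (7/10)(6/9)(3/8)(5/7)(4/6) = 0.083333; P(data | r = 5) = (5/10)(4/9)(5/8)(3/7)(2/6) = 0.019841; P(data | r = 6) = (4/10)(3/9)(6/8)(2/7)(1/6) = 0.0047619; P(data | r = 7) = (3/10)(2/9)(7/8)(1/7)(0/6) = 0; P(data | r = 8) = (2/10)(1/9)(8/8)(0/7) = 0.
The prior-weighted likelihoods are 2/9 · 0.083333 = 0.018519, 2/9 · 0.019841 = 0.0044092, 2/9 · 0.0047619 = 0.0010582, 1/9 · 0 = 0, 2/9 · 0 = 0; with total 0.023986.
By Bayes' rule, P(r = 5 | data) = (0.0044092) / (0.023986) = 0.18382.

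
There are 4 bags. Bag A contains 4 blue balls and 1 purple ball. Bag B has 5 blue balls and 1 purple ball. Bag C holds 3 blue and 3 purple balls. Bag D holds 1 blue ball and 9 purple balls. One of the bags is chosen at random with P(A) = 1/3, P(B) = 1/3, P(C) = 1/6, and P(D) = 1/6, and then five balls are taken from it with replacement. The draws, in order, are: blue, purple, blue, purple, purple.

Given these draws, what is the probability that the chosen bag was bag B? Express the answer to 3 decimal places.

Compute the likelihood of the observed sequence for each case: P(data | bag A) = (4/5)(1/5)(4/5)(1/5)(1/5) = 0.00512; P(data | bag B) = (5/6)(1/6)(5/6)(1/6)(1/6) = 0.003215; P(data | bag C) = (3/6)(3/6)(3/6)(3/6)(3/6) = 0.03125; P(data | bag D) = (1/10)(9/10)(1/10)(9/10)(9/10) = 0.00729.
Multiplying each by its prior: 1/3 · 0.00512 = 0.0017067, 1/3 · 0.003215 = 0.0010717, 1/6 · 0.03125 = 0.0052083, 1/6 · 0.00729 = 0.001215; summing to 0.0092017.
Therefore the posterior P(bag B | data) = (0.0010717) / (0.0092017) = 0.11647.

0.116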